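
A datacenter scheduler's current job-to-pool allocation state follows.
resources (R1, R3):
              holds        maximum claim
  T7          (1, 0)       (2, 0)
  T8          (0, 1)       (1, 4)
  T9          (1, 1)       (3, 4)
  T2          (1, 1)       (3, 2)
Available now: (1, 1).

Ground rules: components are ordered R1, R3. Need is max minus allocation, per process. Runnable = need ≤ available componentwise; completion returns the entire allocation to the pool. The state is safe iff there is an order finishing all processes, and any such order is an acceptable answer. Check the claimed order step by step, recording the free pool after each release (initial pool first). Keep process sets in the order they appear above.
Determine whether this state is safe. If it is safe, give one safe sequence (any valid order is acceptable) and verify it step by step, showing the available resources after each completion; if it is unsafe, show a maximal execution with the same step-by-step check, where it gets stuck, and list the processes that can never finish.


The state is UNSAFE.
Key observation: the pool after T7, T2 is (3, 2); every surviving request exceeds it in R3, so progress ends there.
The run T7, T2 cannot be extended any further. Verifying each step:
  pool = (1, 1)
  T7: need (1, 0) fits (1, 1); releases (1, 0), pool now (2, 1)
  T2: need (2, 1) fits (2, 1); releases (1, 1), pool now (3, 2)
  blocked: T8 wants (1, 3), pool (3, 2) — not enough R3
  blocked: T9 wants (2, 3), pool (3, 2) — not enough R3
Never able to finish: T8 and T9.


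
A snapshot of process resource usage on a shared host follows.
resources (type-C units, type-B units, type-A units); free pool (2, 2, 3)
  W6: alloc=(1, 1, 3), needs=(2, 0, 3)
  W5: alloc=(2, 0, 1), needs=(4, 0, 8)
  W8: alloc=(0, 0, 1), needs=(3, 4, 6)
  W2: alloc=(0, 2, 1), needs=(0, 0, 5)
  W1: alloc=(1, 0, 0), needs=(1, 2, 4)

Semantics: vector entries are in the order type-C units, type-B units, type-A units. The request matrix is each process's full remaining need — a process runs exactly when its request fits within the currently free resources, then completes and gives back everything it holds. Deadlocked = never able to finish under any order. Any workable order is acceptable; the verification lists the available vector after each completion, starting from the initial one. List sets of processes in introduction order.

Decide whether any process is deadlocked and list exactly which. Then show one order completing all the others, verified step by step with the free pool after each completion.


The deadlocked set is empty.
Key observation: no deadlock: W6 fits now, and the freed resources carry the rest through.
The rest can finish in the order W6, W2, W1, W8, W5. Step-by-step check:
  pool = (2, 2, 3)
  run W6 (needs (2, 0, 3), free (2, 2, 3)); after release of (1, 1, 3) the pool is (3, 3, 6)
  run W2 (needs (0, 0, 5), free (3, 3, 6)); after release of (0, 2, 1) the pool is (3, 5, 7)
  run W1 (needs (1, 2, 4), free (3, 5, 7)); after release of (1, 0, 0) the pool is (4, 5, 7)
  run W8 (needs (3, 4, 6), free (4, 5, 7)); after release of (0, 0, 1) the pool is (4, 5, 8)
  run W5 (needs (4, 0, 8), free (4, 5, 8)); after release of (2, 0, 1) the pool is (6, 5, 9)


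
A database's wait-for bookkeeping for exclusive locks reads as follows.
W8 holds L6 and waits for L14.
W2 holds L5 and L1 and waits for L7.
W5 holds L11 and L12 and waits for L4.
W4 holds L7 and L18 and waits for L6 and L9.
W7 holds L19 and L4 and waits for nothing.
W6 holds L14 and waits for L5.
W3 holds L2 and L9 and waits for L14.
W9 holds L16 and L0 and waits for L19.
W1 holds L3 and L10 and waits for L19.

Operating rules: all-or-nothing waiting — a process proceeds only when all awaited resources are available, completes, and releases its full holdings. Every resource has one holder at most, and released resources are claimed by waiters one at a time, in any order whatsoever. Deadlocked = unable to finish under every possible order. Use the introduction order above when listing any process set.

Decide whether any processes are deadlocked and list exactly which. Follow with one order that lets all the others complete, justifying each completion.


Deadlocked: W8, W2, W4, W6 and W3.
Key observation: nobody on the ring W8 -> W6 -> W2 -> W4 -> W8 can start until another member finishes, which never happens; W3 is caught in further circular waits.
The rest can finish in the order W7, W5, W9, W1.
Step-by-step check:
  W7 waits on nothing -> runs at once and releases L19 and L4
  W5 waits on L4 — all released -> runs and releases L11 and L12
  W9 waits on L19 — all released -> runs and releases L16 and L0
  W1 waits on L19 — all released -> runs and releases L3 and L10


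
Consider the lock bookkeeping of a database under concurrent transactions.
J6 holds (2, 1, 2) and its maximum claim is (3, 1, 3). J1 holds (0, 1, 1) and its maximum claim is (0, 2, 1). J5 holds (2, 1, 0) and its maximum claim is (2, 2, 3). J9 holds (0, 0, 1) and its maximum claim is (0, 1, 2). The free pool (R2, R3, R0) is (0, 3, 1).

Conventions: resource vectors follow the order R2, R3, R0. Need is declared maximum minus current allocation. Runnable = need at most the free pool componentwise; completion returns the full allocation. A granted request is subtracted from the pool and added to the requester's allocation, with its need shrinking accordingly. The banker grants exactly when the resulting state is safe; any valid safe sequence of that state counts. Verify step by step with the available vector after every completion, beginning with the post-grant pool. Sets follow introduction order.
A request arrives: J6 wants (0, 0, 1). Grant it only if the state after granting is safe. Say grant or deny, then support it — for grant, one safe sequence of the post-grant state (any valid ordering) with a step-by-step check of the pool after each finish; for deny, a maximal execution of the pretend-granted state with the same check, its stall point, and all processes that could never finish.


DENY — the pretend-granted state is unsafe.
Key observation: after J1, J9 the pool peaks at (0, 4, 2), and each blocked process is short somewhere: J6 on R2; J5 on R0.
On the post-grant state, J1, J9 is a maximal run — nothing extends it. Check, step by step:
  pool = (0, 3, 0)
  run J1 (needs (0, 1, 0), free (0, 3, 0)); after release of (0, 1, 1) the pool is (0, 4, 1)
  run J9 (needs (0, 1, 1), free (0, 4, 1)); after release of (0, 0, 1) the pool is (0, 4, 2)
  J6 still needs (1, 0, 0) but only (0, 4, 2) is free — short on R2
  J5 still needs (0, 1, 3) but only (0, 4, 2) is free — short on R0
Had the request been granted, J6 and J5 could never finish.


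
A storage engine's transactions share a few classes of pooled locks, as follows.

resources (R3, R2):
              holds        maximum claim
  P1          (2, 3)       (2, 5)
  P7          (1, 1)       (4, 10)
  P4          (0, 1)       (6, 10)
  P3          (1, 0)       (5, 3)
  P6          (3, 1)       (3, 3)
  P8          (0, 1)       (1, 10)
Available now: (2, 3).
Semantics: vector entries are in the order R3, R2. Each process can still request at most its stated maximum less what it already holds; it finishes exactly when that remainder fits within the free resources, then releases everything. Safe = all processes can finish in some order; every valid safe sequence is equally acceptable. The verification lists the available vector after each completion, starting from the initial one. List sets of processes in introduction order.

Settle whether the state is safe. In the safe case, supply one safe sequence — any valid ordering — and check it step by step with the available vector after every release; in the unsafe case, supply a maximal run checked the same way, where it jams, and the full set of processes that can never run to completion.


UNSAFE — no complete ordering exists.
Key observation: even finishing P1, P6, P3 leaves just (8, 7) free — too little R2 for any of the remaining processes.
The run P1, P6, P3 cannot be extended any further. Check, step by step:
  pool = (2, 3)
  P1: need (0, 2) fits (2, 3); releases (2, 3), pool now (4, 6)
  P6: need (0, 2) fits (4, 6); releases (3, 1), pool now (7, 7)
  P3: need (4, 3) fits (7, 7); releases (1, 0), pool now (8, 7)
  blocked: P7 wants (3, 9), pool (8, 7) — not enough R2
  blocked: P4 wants (6, 9), pool (8, 7) — not enough R2
  blocked: P8 wants (1, 9), pool (8, 7) — not enough R2
Permanently blocked: P7, P4 and P8.


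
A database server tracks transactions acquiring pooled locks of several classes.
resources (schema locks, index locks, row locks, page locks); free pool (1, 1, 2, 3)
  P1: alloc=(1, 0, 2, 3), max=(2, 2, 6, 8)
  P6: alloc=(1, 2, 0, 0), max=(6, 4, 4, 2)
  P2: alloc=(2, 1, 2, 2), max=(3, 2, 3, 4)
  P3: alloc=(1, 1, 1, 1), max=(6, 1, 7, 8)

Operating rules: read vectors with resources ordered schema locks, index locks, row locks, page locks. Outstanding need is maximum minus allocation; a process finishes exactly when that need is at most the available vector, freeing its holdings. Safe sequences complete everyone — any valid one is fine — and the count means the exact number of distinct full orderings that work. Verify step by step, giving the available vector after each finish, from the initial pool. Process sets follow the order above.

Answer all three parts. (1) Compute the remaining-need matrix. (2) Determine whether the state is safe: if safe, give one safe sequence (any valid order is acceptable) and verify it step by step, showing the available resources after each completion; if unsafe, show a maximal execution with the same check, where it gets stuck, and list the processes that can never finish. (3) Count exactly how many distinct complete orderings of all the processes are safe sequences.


(1) Outstanding need per process (order schema locks, index locks, row locks, page locks):
  P1: (1, 2, 4, 5)
  P6: (5, 2, 4, 2)
  P2: (1, 1, 1, 2)
  P3: (5, 0, 6, 7)
(2) UNSAFE.
Key observation: P2, P1 can finish, but then (4, 2, 6, 8) is all there is, and the blocked group's schema locks demands exceed it.
The run P2, P1 cannot be extended any further. Verifying each step:
  pool = (1, 1, 2, 3)
  P2 needs (1, 1, 1, 2) <= (1, 1, 2, 3) -> finishes; pool += (2, 1, 2, 2) = (3, 2, 4, 5)
  P1 needs (1, 2, 4, 5) <= (3, 2, 4, 5) -> finishes; pool += (1, 0, 2, 3) = (4, 2, 6, 8)
  blocked: P6 wants (5, 2, 4, 2), pool (4, 2, 6, 8) — not enough schema locks
  blocked: P3 wants (5, 0, 6, 7), pool (4, 2, 6, 8) — not enough schema locks
Permanently blocked: P6 and P3.
(3) The exact count: 0 of the possible complete orderings are safe sequences.


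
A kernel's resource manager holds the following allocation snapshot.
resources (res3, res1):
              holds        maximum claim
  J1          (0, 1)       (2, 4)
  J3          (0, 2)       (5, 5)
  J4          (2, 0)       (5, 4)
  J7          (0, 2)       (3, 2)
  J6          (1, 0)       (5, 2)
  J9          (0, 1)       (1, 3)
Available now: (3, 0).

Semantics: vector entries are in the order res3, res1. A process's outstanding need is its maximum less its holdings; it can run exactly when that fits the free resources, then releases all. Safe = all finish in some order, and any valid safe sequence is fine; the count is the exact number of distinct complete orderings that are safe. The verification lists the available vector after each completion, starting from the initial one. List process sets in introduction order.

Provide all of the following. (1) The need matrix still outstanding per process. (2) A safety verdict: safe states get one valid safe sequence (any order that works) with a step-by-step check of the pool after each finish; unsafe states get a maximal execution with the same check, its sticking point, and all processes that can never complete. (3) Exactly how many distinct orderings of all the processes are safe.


(1) Remaining need (order res3, res1):
  J1: (2, 3)
  J3: (5, 3)
  J4: (3, 4)
  J7: (3, 0)
  J6: (4, 2)
  J9: (1, 2)
(2) SAFE — a valid safe sequence is J7, J9, J1, J4, J6, J3.
Key observation: the first exact fit in this order is J7 — it needs (3, 0) with (3, 0) free, meeting a requested resource to the last unit.
Verifying each step:
  pool = (3, 0)
  J7 needs (3, 0) <= (3, 0) -> finishes; pool += (0, 2) = (3, 2)
  J9 needs (1, 2) <= (3, 2) -> finishes; pool += (0, 1) = (3, 3)
  J1 needs (2, 3) <= (3, 3) -> finishes; pool += (0, 1) = (3, 4)
  J4 needs (3, 4) <= (3, 4) -> finishes; pool += (2, 0) = (5, 4)
  J6 needs (4, 2) <= (5, 4) -> finishes; pool += (1, 0) = (6, 4)
  J3 needs (5, 3) <= (6, 4) -> finishes; pool += (0, 2) = (6, 6)
(3) The exact count: 2 of the possible complete orderings are safe sequences.


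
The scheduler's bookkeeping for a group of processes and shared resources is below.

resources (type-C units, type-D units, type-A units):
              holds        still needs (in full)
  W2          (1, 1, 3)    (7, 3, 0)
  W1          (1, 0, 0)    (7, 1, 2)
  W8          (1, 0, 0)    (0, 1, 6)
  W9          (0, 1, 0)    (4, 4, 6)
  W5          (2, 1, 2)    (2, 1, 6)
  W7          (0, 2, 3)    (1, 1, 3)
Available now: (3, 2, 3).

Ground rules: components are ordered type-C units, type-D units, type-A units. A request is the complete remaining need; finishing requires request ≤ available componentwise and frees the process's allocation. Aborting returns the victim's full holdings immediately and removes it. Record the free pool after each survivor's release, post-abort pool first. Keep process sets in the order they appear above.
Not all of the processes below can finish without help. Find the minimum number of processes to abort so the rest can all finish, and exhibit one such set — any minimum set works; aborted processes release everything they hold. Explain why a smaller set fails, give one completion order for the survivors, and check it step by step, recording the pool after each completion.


Minimum abort set: W2.
Key observation: before aborting W2, W1 was permanently blocked — no order could ever run it; afterwards it completes at step 4.
No smaller set exists: with zero aborts the deadlock remains.
The survivors complete as W7, W8, W5, W1, W9. Walking it through (starting from the post-abort pool):
  pool = (4, 3, 6)
  W7 needs (1, 1, 3) <= (4, 3, 6) -> finishes; pool += (0, 2, 3) = (4, 5, 9)
  W8 needs (0, 1, 6) <= (4, 5, 9) -> finishes; pool += (1, 0, 0) = (5, 5, 9)
  W5 needs (2, 1, 6) <= (5, 5, 9) -> finishes; pool += (2, 1, 2) = (7, 6, 11)
  W1 needs (7, 1, 2) <= (7, 6, 11) -> finishes; pool += (1, 0, 0) = (8, 6, 11)
  W9 needs (4, 4, 6) <= (8, 6, 11) -> finishes; pool += (0, 1, 0) = (8, 7, 11)


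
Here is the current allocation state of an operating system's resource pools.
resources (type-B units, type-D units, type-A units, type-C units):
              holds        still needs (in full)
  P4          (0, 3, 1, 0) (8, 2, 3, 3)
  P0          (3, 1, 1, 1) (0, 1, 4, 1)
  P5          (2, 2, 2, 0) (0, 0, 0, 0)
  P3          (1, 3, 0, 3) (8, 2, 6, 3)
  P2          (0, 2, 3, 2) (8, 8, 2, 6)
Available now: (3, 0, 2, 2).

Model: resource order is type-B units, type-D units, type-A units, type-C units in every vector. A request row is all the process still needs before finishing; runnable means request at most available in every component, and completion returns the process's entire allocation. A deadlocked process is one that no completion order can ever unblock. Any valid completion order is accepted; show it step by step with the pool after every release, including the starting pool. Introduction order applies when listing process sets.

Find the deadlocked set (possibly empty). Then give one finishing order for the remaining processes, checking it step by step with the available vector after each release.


No process is deadlocked.
Key observation: P5 leads a chain of completions in which each release enables another process.
One completion order for the rest: P5, P0, P4, P3, P2. Step-by-step check:
  pool = (3, 0, 2, 2)
  P5 needs (0, 0, 0, 0) <= (3, 0, 2, 2) -> finishes; pool += (2, 2, 2, 0) = (5, 2, 4, 2)
  P0 needs (0, 1, 4, 1) <= (5, 2, 4, 2) -> finishes; pool += (3, 1, 1, 1) = (8, 3, 5, 3)
  P4 needs (8, 2, 3, 3) <= (8, 3, 5, 3) -> finishes; pool += (0, 3, 1, 0) = (8, 6, 6, 3)
  P3 needs (8, 2, 6, 3) <= (8, 6, 6, 3) -> finishes; pool += (1, 3, 0, 3) = (9, 9, 6, 6)
  P2 needs (8, 8, 2, 6) <= (9, 9, 6, 6) -> finishes; pool += (0, 2, 3, 2) = (9, 11, 9, 8)


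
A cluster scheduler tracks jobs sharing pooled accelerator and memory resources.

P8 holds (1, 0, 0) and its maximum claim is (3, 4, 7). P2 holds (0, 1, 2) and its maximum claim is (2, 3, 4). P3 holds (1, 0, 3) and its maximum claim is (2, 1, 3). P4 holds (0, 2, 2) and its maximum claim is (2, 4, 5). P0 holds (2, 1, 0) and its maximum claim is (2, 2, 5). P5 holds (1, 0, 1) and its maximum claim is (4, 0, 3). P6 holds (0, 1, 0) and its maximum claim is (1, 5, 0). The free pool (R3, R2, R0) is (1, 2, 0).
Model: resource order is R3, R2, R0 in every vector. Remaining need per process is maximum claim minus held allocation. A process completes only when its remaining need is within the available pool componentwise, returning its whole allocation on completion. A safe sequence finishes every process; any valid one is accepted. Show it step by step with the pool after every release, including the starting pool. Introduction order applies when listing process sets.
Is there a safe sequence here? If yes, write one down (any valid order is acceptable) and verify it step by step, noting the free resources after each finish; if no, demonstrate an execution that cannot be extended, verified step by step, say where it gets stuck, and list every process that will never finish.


SAFE. One safe sequence: P3, P2, P4, P0, P6, P8, P5.
Key observation: at P3 the run first touches a limit — (1, 1, 0) against (1, 2, 0), exact on a resource it actually requests.
Check, step by step:
  pool = (1, 2, 0)
  P3: need (1, 1, 0) fits (1, 2, 0); releases (1, 0, 3), pool now (2, 2, 3)
  P2: need (2, 2, 2) fits (2, 2, 3); releases (0, 1, 2), pool now (2, 3, 5)
  P4: need (2, 2, 3) fits (2, 3, 5); releases (0, 2, 2), pool now (2, 5, 7)
  P0: need (0, 1, 5) fits (2, 5, 7); releases (2, 1, 0), pool now (4, 6, 7)
  P6: need (1, 4, 0) fits (4, 6, 7); releases (0, 1, 0), pool now (4, 7, 7)
  P8: need (2, 4, 7) fits (4, 7, 7); releases (1, 0, 0), pool now (5, 7, 7)
  P5: need (3, 0, 2) fits (5, 7, 7); releases (1, 0, 1), pool now (6, 7, 8)


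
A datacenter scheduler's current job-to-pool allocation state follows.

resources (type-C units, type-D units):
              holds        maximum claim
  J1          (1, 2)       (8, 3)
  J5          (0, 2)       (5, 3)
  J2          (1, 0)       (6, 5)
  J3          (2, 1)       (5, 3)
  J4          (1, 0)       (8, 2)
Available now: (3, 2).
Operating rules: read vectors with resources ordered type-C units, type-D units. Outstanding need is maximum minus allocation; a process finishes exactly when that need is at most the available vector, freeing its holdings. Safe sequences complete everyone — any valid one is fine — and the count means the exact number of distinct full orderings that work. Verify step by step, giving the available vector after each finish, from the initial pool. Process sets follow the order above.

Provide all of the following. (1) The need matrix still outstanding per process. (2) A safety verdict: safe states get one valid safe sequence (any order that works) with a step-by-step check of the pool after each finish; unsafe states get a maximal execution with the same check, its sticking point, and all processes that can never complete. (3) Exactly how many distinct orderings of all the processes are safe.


(1) Remaining need (order type-C units, type-D units):
  J1: (7, 1)
  J5: (5, 1)
  J2: (5, 5)
  J3: (3, 2)
  J4: (7, 2)
(2) UNSAFE — no complete ordering exists.
Key observation: J3, J5, J2 can finish, but then (6, 5) is all there is, and the blocked group's type-C units demands exceed it.
The run J3, J5, J2 cannot be extended any further. Step-by-step check:
  pool = (3, 2)
  J3: need (3, 2) fits (3, 2); releases (2, 1), pool now (5, 3)
  J5: need (5, 1) fits (5, 3); releases (0, 2), pool now (5, 5)
  J2: need (5, 5) fits (5, 5); releases (1, 0), pool now (6, 5)
  J1 still needs (7, 1) but only (6, 5) is free — short on type-C units
  J4 still needs (7, 2) but only (6, 5) is free — short on type-C units
Never able to finish: J1 and J4.
(3) Exactly 0 of the possible complete orderings are safe sequences.


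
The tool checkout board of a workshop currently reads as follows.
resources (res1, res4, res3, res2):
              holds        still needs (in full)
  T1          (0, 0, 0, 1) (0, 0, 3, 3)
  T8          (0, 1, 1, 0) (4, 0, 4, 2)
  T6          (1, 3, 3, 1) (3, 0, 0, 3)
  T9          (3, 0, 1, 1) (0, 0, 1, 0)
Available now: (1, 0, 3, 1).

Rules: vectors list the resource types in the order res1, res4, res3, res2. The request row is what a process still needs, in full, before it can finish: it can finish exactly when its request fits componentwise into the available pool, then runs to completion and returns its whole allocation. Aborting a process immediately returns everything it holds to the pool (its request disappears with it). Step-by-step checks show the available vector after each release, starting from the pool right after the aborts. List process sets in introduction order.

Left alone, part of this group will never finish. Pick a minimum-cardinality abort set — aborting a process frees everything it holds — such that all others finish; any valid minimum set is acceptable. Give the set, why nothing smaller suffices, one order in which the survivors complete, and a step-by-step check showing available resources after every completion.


The answer: abort T6.
Key observation: T1 had no path to completion before; after the abort of T6 ((1, 3, 3, 1) returned), step 3 is where it fits.
Minimality: the empty abort set fails — the state is deadlocked as it stands.
Survivors finish in the order: T9, T8, T1. Step-by-step check (pool after the aborts first):
  pool = (2, 3, 6, 2)
  T9: need (0, 0, 1, 0) fits (2, 3, 6, 2); releases (3, 0, 1, 1), pool now (5, 3, 7, 3)
  T8: need (4, 0, 4, 2) fits (5, 3, 7, 3); releases (0, 1, 1, 0), pool now (5, 4, 8, 3)
  T1: need (0, 0, 3, 3) fits (5, 4, 8, 3); releases (0, 0, 0, 1), pool now (5, 4, 8, 4)


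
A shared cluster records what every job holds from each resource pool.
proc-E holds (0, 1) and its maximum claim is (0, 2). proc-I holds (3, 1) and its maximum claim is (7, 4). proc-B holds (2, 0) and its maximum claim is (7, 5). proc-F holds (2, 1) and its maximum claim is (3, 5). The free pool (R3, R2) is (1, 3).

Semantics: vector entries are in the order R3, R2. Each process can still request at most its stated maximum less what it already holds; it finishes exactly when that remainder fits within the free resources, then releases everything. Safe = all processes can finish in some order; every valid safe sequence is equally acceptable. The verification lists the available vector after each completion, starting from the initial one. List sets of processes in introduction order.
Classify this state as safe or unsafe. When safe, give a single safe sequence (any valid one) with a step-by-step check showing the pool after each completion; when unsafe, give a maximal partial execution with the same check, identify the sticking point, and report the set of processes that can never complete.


The state is UNSAFE.
Key observation: proc-E, proc-F can finish, but then (3, 5) is all there is, and the blocked group's R3 demands exceed it.
The run proc-E, proc-F cannot be extended any further. Walking it through:
  pool = (1, 3)
  proc-E: need (0, 1) fits (1, 3); releases (0, 1), pool now (1, 4)
  proc-F: need (1, 4) fits (1, 4); releases (2, 1), pool now (3, 5)
  proc-I still needs (4, 3) but only (3, 5) is free — short on R3
  proc-B still needs (5, 5) but only (3, 5) is free — short on R3
Processes that can never finish: proc-I and proc-B.


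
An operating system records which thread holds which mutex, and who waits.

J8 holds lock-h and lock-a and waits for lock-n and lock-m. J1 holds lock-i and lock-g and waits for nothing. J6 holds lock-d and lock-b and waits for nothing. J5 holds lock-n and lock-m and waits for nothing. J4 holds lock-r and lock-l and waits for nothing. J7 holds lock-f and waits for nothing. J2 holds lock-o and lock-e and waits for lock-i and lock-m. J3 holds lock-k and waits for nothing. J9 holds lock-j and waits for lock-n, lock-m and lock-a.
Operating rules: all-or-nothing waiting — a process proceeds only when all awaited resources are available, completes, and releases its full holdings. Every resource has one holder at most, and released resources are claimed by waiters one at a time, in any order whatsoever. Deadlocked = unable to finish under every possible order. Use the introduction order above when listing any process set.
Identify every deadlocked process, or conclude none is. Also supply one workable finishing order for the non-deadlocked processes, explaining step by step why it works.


The deadlocked set is empty.
Key observation: although several processes wait, no cycle exists — each chain bottoms out at a free runner.
A valid finishing order for the others: J1, J5, J4, J2, J7, J3, J8, J6, J9.
Walking it through:
  J1 waits on nothing -> runs at once and releases lock-i and lock-g
  J5 waits on nothing -> runs at once and releases lock-n and lock-m
  J4 waits on nothing -> runs at once and releases lock-r and lock-l
  J2: everything it awaited (lock-i and lock-m) is free; runs, freeing lock-o and lock-e
  J7 waits on nothing -> runs at once and releases lock-f
  J3 waits on nothing -> runs at once and releases lock-k
  J8: everything it awaited (lock-n and lock-m) is free; runs, freeing lock-h and lock-a
  J6 waits on nothing -> runs at once and releases lock-d and lock-b
  J9: everything it awaited (lock-n, lock-m and lock-a) is free; runs, freeing lock-j


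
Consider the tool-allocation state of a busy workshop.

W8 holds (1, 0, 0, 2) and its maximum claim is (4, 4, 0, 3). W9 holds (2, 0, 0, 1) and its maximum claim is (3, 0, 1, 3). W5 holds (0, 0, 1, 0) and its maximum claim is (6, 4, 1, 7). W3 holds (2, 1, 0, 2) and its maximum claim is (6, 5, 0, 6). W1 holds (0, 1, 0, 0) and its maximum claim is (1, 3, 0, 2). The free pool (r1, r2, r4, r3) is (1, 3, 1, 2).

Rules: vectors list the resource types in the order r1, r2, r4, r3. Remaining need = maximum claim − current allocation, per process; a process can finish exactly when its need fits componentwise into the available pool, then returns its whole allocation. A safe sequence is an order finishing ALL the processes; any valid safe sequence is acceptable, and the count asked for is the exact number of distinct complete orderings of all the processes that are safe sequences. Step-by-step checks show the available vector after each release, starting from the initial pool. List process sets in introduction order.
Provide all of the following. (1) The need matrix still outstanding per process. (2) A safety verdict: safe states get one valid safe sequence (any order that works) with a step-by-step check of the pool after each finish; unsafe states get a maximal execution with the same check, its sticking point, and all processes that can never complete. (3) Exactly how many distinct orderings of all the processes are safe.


(1) Outstanding need per process (order r1, r2, r4, r3):
  W8: (3, 4, 0, 1)
  W9: (1, 0, 1, 2)
  W5: (6, 4, 0, 7)
  W3: (4, 4, 0, 4)
  W1: (1, 2, 0, 2)
(2) SAFE, for example via the order W1, W9, W8, W3, W5.
Key observation: reading the order forward, W1 is the first process whose need (1, 2, 0, 2) meets the free pool (1, 3, 1, 2) exactly on a resource it requests.
Walking it through:
  pool = (1, 3, 1, 2)
  W1 needs (1, 2, 0, 2) <= (1, 3, 1, 2) -> finishes; pool += (0, 1, 0, 0) = (1, 4, 1, 2)
  W9 needs (1, 0, 1, 2) <= (1, 4, 1, 2) -> finishes; pool += (2, 0, 0, 1) = (3, 4, 1, 3)
  W8 needs (3, 4, 0, 1) <= (3, 4, 1, 3) -> finishes; pool += (1, 0, 0, 2) = (4, 4, 1, 5)
  W3 needs (4, 4, 0, 4) <= (4, 4, 1, 5) -> finishes; pool += (2, 1, 0, 2) = (6, 5, 1, 7)
  W5 needs (6, 4, 0, 7) <= (6, 5, 1, 7) -> finishes; pool += (0, 0, 1, 0) = (6, 5, 2, 7)
(3) Precisely 2 of the possible complete orderings are safe sequences.


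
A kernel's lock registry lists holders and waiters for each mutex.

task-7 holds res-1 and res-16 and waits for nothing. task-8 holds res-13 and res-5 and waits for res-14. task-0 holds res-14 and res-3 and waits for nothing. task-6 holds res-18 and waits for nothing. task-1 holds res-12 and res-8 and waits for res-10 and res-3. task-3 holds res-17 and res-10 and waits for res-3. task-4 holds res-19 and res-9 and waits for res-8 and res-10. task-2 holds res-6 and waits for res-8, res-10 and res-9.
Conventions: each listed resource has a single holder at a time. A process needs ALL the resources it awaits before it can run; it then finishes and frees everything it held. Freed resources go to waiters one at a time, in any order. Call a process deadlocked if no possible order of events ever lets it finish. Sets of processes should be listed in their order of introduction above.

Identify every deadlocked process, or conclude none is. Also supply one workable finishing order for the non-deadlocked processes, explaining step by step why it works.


No process is deadlocked.
Key observation: although several processes wait, no cycle exists — each chain bottoms out at a free runner.
One completion order for the rest: task-7, task-0, task-6, task-8, task-3, task-1, task-4, task-2.
Step-by-step check:
  task-7: no waits; runs immediately, freeing res-1 and res-16
  task-0: no waits; runs immediately, freeing res-14 and res-3
  task-6: no waits; runs immediately, freeing res-18
  task-8 waits on res-14 — all released -> runs and releases res-13 and res-5
  task-3 waits on res-3 — all released -> runs and releases res-17 and res-10
  task-1 waits on res-10 and res-3 — all released -> runs and releases res-12 and res-8
  task-4 waits on res-8 and res-10 — all released -> runs and releases res-19 and res-9
  task-2 waits on res-8, res-10 and res-9 — all released -> runs and releases res-6


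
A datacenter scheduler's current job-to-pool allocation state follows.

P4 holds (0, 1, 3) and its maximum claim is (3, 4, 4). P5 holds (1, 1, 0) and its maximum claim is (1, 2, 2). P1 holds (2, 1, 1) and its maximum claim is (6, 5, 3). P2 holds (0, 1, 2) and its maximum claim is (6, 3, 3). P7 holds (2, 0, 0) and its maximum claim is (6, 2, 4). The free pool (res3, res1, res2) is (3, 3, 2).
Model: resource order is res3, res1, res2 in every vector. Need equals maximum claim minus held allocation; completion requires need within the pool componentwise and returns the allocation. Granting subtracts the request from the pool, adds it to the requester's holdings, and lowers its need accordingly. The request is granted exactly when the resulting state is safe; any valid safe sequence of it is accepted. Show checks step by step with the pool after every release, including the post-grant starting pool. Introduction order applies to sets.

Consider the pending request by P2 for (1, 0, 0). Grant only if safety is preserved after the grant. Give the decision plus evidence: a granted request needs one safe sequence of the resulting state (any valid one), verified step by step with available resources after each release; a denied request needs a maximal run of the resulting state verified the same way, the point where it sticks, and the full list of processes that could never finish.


DENY: after the grant no complete ordering would exist.
Key observation: after P5, P4 complete, (3, 5, 5) is the best the pool ever gets, yet each leftover process wants more res3.
Pretend the grant happened; the run P5, P4 goes as far as possible. Check, step by step:
  pool = (2, 3, 2)
  P5 needs (0, 1, 2) <= (2, 3, 2) -> finishes; pool += (1, 1, 0) = (3, 4, 2)
  P4 needs (3, 3, 1) <= (3, 4, 2) -> finishes; pool += (0, 1, 3) = (3, 5, 5)
  P1 still needs (4, 4, 2) but only (3, 5, 5) is free — short on res3
  P2 still needs (5, 2, 1) but only (3, 5, 5) is free — short on res3
  P7 still needs (4, 2, 4) but only (3, 5, 5) is free — short on res3
Had the request been granted, P1, P2 and P7 could never finish.


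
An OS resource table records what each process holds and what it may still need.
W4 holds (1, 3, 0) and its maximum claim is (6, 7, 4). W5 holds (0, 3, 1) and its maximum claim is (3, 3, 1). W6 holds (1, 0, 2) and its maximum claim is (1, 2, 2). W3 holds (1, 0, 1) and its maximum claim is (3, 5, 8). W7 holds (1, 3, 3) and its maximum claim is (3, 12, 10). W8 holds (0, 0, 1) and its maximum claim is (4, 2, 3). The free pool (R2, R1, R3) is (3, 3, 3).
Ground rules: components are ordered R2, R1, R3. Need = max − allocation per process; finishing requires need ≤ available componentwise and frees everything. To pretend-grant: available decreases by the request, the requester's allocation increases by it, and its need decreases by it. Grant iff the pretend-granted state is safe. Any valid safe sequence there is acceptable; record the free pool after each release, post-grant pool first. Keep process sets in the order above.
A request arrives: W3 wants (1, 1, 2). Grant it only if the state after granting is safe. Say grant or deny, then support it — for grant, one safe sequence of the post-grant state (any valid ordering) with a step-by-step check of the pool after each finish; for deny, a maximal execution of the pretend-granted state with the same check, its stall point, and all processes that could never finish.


DENY: after the grant no complete ordering would exist.
Key observation: after W6, W5 the pool peaks at (3, 5, 4), and each blocked process is short somewhere: W4 on R2; W3 on R3; W7 on R1, R3; W8 on R2.
After a pretend grant, a maximal execution: W6, W5 — then nothing else fits. Step-by-step check:
  pool = (2, 2, 1)
  W6: need (0, 2, 0) fits (2, 2, 1); releases (1, 0, 2), pool now (3, 2, 3)
  W5: need (3, 0, 0) fits (3, 2, 3); releases (0, 3, 1), pool now (3, 5, 4)
  W4 cannot run: need (5, 4, 4) vs free (3, 5, 4) (insufficient R2)
  W3 cannot run: need (1, 4, 5) vs free (3, 5, 4) (insufficient R3)
  W7 cannot run: need (2, 9, 7) vs free (3, 5, 4) (insufficient R1 and R3)
  W8 cannot run: need (4, 2, 2) vs free (3, 5, 4) (insufficient R2)
Had the request been granted, W4, W3, W7 and W8 could never finish.


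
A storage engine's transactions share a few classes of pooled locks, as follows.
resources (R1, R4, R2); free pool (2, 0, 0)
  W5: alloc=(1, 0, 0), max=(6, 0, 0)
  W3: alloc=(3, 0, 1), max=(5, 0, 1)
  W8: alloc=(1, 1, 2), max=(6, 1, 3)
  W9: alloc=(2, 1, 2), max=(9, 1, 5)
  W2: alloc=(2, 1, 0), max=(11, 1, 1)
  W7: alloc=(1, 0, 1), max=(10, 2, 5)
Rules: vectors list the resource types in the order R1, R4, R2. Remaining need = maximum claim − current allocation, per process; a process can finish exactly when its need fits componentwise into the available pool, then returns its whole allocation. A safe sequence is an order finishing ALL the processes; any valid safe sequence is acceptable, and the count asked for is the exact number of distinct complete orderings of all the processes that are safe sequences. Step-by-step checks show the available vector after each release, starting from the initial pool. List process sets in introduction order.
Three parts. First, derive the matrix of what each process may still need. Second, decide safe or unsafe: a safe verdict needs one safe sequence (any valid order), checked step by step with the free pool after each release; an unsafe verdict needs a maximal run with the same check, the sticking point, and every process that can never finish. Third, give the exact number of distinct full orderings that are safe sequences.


(1) Need matrix, components ordered R1, R4, R2:
  W5: (5, 0, 0)
  W3: (2, 0, 0)
  W8: (5, 0, 1)
  W9: (7, 0, 3)
  W2: (9, 0, 1)
  W7: (9, 2, 4)
(2) SAFE — a valid safe sequence is W3, W5, W8, W9, W7, W2.
Key observation: reading the order forward, W3 is the first process whose need (2, 0, 0) meets the free pool (2, 0, 0) exactly on a resource it requests.
Step-by-step check:
  pool = (2, 0, 0)
  run W3 (needs (2, 0, 0), free (2, 0, 0)); after release of (3, 0, 1) the pool is (5, 0, 1)
  run W5 (needs (5, 0, 0), free (5, 0, 1)); after release of (1, 0, 0) the pool is (6, 0, 1)
  run W8 (needs (5, 0, 1), free (6, 0, 1)); after release of (1, 1, 2) the pool is (7, 1, 3)
  run W9 (needs (7, 0, 3), free (7, 1, 3)); after release of (2, 1, 2) the pool is (9, 2, 5)
  run W7 (needs (9, 2, 4), free (9, 2, 5)); after release of (1, 0, 1) the pool is (10, 2, 6)
  run W2 (needs (9, 0, 1), free (10, 2, 6)); after release of (2, 1, 0) the pool is (12, 3, 6)
(3) The exact count: 4 of the possible complete orderings are safe sequences.


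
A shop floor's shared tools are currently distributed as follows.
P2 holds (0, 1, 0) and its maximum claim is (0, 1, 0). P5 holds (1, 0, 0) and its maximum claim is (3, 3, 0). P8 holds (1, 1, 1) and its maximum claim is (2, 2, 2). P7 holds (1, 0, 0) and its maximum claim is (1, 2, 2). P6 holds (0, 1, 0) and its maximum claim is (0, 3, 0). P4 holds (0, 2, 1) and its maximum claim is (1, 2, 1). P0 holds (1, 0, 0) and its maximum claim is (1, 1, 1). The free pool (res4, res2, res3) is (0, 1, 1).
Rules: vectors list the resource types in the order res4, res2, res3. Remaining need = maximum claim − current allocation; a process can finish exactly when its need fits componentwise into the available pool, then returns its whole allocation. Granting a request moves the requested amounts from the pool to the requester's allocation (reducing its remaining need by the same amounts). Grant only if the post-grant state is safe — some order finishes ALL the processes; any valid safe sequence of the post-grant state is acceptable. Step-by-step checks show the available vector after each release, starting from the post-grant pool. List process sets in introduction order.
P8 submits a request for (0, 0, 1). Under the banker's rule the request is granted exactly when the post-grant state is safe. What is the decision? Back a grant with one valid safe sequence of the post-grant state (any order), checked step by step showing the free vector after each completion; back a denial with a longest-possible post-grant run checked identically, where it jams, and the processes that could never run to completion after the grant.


DENY — the pretend-granted state is unsafe.
Key observation: after P2, P6 the pool peaks at (0, 3, 0), and each blocked process is short somewhere: P5 on res4; P8 on res4; P7 on res3; P4 on res4; P0 on res3.
After a pretend grant, a maximal execution: P2, P6 — then nothing else fits. Check, step by step:
  pool = (0, 1, 0)
  P2 needs (0, 0, 0) <= (0, 1, 0) -> finishes; pool += (0, 1, 0) = (0, 2, 0)
  P6 needs (0, 2, 0) <= (0, 2, 0) -> finishes; pool += (0, 1, 0) = (0, 3, 0)
  P5 still needs (2, 3, 0) but only (0, 3, 0) is free — short on res4
  P8 still needs (1, 1, 0) but only (0, 3, 0) is free — short on res4
  P7 still needs (0, 2, 2) but only (0, 3, 0) is free — short on res3
  P4 still needs (1, 0, 0) but only (0, 3, 0) is free — short on res4
  P0 still needs (0, 1, 1) but only (0, 3, 0) is free — short on res3
Had the request been granted, P5, P8, P7, P4 and P0 could never finish.


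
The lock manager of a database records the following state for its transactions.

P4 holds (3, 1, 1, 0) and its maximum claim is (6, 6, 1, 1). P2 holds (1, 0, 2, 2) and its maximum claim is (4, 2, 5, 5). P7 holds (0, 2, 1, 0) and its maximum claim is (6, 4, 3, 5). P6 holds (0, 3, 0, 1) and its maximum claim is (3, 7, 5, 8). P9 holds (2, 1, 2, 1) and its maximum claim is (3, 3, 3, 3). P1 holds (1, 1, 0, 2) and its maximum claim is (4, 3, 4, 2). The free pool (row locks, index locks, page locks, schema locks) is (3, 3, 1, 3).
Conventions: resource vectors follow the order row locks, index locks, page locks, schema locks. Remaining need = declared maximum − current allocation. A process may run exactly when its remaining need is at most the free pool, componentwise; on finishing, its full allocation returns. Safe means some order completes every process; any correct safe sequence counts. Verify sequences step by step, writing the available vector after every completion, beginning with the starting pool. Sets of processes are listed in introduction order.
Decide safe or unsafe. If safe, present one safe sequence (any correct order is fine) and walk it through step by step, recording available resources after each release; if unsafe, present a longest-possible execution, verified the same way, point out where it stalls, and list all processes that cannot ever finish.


SAFE — a valid safe sequence is P9, P2, P1, P4, P6, P7.
Key observation: at P9 the run first touches a limit — (1, 2, 1, 2) against (3, 3, 1, 3), exact on a resource it actually requests.
Verifying each step:
  pool = (3, 3, 1, 3)
  P9: need (1, 2, 1, 2) fits (3, 3, 1, 3); releases (2, 1, 2, 1), pool now (5, 4, 3, 4)
  P2: need (3, 2, 3, 3) fits (5, 4, 3, 4); releases (1, 0, 2, 2), pool now (6, 4, 5, 6)
  P1: need (3, 2, 4, 0) fits (6, 4, 5, 6); releases (1, 1, 0, 2), pool now (7, 5, 5, 8)
  P4: need (3, 5, 0, 1) fits (7, 5, 5, 8); releases (3, 1, 1, 0), pool now (10, 6, 6, 8)
  P6: need (3, 4, 5, 7) fits (10, 6, 6, 8); releases (0, 3, 0, 1), pool now (10, 9, 6, 9)
  P7: need (6, 2, 2, 5) fits (10, 9, 6, 9); releases (0, 2, 1, 0), pool now (10, 11, 7, 9)
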